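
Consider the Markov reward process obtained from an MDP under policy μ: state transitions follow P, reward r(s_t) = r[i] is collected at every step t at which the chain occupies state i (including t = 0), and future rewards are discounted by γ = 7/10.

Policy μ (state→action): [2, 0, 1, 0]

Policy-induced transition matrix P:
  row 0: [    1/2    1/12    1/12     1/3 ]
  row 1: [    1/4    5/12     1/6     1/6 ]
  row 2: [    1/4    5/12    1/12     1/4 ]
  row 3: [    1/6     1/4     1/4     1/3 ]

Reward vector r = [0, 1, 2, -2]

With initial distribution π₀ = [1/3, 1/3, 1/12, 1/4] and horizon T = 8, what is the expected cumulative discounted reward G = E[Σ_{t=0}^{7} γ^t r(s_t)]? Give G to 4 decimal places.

G = 0.0467

t=0: π = [0.3333, 0.3333, 0.0833, 0.2500], E[r] = 0.0000, γ^t·E[r] = 0.000000, running G = 0.000000
t=1: π = [0.3125, 0.2639, 0.1528, 0.2708], E[r] = 0.0278, γ^t·E[r] = 0.019444, running G = 0.019444
t=2: π = [0.3056, 0.2674, 0.1505, 0.2766], E[r] = 0.0150, γ^t·E[r] = 0.007373, running G = 0.026817
t=3: π = [0.3033, 0.2687, 0.1517, 0.2762], E[r] = 0.0197, γ^t·E[r] = 0.006749, running G = 0.033566
t=4: π = [0.3028, 0.2695, 0.1518, 0.2759], E[r] = 0.0212, γ^t·E[r] = 0.005099, running G = 0.038665
t=5: π = [0.3027, 0.2697, 0.1518, 0.2758], E[r] = 0.0218, γ^t·E[r] = 0.003658, running G = 0.042322
t=6: π = [0.3027, 0.2698, 0.1518, 0.2757], E[r] = 0.0219, γ^t·E[r] = 0.002576, running G = 0.044898
t=7: π = [0.3027, 0.2698, 0.1518, 0.2757], E[r] = 0.0219, γ^t·E[r] = 0.001805, running G = 0.046703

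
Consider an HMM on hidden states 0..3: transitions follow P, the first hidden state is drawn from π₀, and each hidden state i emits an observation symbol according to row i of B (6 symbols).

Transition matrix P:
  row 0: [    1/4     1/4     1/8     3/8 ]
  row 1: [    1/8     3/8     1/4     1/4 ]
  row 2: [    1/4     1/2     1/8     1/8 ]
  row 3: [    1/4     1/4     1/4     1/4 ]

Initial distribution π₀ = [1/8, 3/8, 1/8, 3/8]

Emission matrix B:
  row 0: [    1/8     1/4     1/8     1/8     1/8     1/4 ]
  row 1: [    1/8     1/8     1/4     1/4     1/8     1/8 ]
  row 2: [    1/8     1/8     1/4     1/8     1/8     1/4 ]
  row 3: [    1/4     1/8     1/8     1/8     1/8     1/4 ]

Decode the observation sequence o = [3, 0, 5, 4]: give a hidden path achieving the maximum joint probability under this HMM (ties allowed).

t=0: δ = [1.562e-02, 9.375e-02, 1.562e-02, 4.688e-02]  (obs o_0=3)
t=1: δ = [1.465e-03, 4.395e-03, 2.930e-03, 5.859e-03]  ψ = [1, 1, 1, 1]  (obs o_1=0)
t=2: δ = [3.662e-04, 2.060e-04, 3.662e-04, 3.662e-04]  ψ = [3, 1, 3, 3]  (obs o_2=5)
t=3: δ = [1.144e-05, 2.289e-05, 1.144e-05, 1.717e-05]  ψ = [0, 2, 3, 0]  (obs o_3=4)
backtrack: best end state = 1; path = [1, 3, 2, 1]

path = [1, 3, 2, 1]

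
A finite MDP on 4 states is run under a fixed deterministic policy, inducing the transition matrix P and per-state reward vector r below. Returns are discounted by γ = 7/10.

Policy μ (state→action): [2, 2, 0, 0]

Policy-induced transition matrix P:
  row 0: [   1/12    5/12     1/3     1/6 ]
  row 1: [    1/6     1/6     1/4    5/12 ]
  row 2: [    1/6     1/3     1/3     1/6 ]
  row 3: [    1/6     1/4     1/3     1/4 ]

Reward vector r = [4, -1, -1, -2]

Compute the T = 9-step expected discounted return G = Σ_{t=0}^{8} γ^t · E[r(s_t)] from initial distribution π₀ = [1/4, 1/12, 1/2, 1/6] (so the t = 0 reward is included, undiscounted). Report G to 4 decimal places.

t=0: π = [0.2500, 0.0833, 0.5000, 0.1667], E[r] = 0.0833, γ^t·E[r] = 0.083333, running G = 0.083333
t=1: π = [0.1458, 0.3264, 0.3264, 0.2014], E[r] = -0.4722, γ^t·E[r] = -0.330556, running G = -0.247222
t=2: π = [0.1545, 0.2743, 0.3061, 0.2650], E[r] = -0.4925, γ^t·E[r] = -0.241314, running G = -0.488536
t=3: π = [0.1538, 0.2784, 0.3105, 0.2573], E[r] = -0.4884, γ^t·E[r] = -0.167514, running G = -0.656049
t=4: π = [0.1539, 0.2783, 0.3101, 0.2577], E[r] = -0.4885, γ^t·E[r] = -0.117279, running G = -0.773328
t=5: π = [0.1538, 0.2783, 0.3101, 0.2577], E[r] = -0.4885, γ^t·E[r] = -0.082100, running G = -0.855429
t=6: π = [0.1538, 0.2783, 0.3101, 0.2577], E[r] = -0.4885, γ^t·E[r] = -0.057470, running G = -0.912899
t=7: π = [0.1538, 0.2783, 0.3101, 0.2577], E[r] = -0.4885, γ^t·E[r] = -0.040229, running G = -0.953128
t=8: π = [0.1538, 0.2783, 0.3101, 0.2577], E[r] = -0.4885, γ^t·E[r] = -0.028160, running G = -0.981288

G = -0.9813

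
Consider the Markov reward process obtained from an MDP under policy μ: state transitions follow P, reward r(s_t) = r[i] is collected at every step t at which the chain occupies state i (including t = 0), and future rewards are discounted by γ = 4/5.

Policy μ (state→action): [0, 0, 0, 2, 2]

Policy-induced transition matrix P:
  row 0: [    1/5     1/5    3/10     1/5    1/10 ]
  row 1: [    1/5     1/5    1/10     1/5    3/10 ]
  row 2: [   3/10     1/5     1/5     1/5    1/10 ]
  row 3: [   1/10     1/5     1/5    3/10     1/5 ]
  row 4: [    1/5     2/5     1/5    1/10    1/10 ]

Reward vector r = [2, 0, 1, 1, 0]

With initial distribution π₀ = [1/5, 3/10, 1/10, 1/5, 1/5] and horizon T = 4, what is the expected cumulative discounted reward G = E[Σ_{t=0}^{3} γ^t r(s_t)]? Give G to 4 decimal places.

G = 2.2335

t=0: π = [0.2000, 0.3000, 0.1000, 0.2000, 0.2000], E[r] = 0.7000, γ^t·E[r] = 0.700000, running G = 0.700000
t=1: π = [0.1900, 0.2400, 0.1900, 0.2000, 0.1800], E[r] = 0.7700, γ^t·E[r] = 0.616000, running G = 1.316000
t=2: π = [0.1990, 0.2360, 0.1950, 0.2020, 0.1680], E[r] = 0.7950, γ^t·E[r] = 0.508800, running G = 1.824800
t=3: π = [0.1993, 0.2336, 0.1963, 0.2034, 0.1674], E[r] = 0.7983, γ^t·E[r] = 0.408730, running G = 2.233530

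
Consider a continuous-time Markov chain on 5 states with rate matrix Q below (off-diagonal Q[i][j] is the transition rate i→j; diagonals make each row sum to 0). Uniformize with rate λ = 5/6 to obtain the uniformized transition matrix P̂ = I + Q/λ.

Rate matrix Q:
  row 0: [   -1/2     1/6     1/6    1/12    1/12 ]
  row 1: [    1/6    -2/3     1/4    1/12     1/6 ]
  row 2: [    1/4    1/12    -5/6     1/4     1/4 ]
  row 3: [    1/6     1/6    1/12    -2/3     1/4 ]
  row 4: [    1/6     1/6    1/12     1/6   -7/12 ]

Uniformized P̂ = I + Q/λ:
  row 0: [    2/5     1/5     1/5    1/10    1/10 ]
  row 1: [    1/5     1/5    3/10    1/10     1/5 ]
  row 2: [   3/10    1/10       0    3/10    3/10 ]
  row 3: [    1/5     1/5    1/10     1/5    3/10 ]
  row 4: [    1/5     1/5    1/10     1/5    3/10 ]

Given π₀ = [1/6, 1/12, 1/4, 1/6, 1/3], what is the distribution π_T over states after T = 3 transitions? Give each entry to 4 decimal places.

π = [0.2675, 0.1850, 0.1491, 0.1698, 0.2286]

t=0: π = [0.1667, 0.0833, 0.2500, 0.1667, 0.3333]
t=1: π = [0.2583, 0.1750, 0.1083, 0.2000, 0.2583]
t=2: π = [0.2625, 0.1892, 0.1500, 0.1675, 0.2308]
t=3: π = [0.2675, 0.1850, 0.1491, 0.1698, 0.2286]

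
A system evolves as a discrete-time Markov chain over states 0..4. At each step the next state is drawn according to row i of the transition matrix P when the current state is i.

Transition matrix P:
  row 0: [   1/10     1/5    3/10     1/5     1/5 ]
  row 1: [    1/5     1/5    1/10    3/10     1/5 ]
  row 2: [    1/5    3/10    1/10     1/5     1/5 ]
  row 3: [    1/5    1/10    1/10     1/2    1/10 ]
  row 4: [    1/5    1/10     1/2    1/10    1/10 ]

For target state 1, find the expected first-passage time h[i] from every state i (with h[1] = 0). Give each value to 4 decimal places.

h = [5.5206, 0.0000, 5.0605, 6.3923, 5.8596]

First-step conditioning: h[1] = 0; for i ≠ 1, h[i] = 1 + Σ_k P[i][k]·h[k].
  h[0] = 1 + 1/10·h[0] + 3/10·h[2] + 1/5·h[3] + 1/5·h[4]
  h[2] = 1 + 1/5·h[0] + 1/10·h[2] + 1/5·h[3] + 1/5·h[4]
  h[3] = 1 + 1/5·h[0] + 1/10·h[2] + 1/2·h[3] + 1/10·h[4]
  h[4] = 1 + 1/5·h[0] + 1/2·h[2] + 1/10·h[3] + 1/10·h[4]
Solving the 4×4 linear system over states ≠ 1 gives exactly h = [2280/413, 0, 2090/413, 2640/413, 2420/413] (h[1] = 0 is the target).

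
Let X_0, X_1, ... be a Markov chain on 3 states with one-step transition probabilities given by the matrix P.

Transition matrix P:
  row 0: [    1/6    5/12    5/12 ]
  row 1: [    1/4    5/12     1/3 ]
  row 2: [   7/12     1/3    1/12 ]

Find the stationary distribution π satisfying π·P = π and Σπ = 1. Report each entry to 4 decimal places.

Balance equations π_j = Σ_i π_i·P[i][j]:
  π_0 = 1/6·π_0 + 1/4·π_1 + 7/12·π_2
  π_1 = 5/12·π_0 + 5/12·π_1 + 1/3·π_2
  normalize: π_0 + π_1 + π_2 = 1
Solving the linear system gives exactly π = [61/191, 75/191, 55/191].

π = [0.3194, 0.3927, 0.2880]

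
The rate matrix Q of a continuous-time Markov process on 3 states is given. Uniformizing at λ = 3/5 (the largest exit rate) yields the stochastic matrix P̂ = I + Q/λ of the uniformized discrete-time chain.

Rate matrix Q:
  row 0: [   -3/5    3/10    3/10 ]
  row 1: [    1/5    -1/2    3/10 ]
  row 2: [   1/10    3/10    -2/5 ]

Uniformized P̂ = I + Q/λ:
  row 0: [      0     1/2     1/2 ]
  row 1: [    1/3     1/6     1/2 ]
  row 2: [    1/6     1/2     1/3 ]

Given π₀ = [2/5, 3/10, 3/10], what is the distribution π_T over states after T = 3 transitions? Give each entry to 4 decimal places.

t=0: π = [0.4000, 0.3000, 0.3000]
t=1: π = [0.1500, 0.4000, 0.4500]
t=2: π = [0.2083, 0.3667, 0.4250]
t=3: π = [0.1931, 0.3778, 0.4292]

π = [0.1931, 0.3778, 0.4292]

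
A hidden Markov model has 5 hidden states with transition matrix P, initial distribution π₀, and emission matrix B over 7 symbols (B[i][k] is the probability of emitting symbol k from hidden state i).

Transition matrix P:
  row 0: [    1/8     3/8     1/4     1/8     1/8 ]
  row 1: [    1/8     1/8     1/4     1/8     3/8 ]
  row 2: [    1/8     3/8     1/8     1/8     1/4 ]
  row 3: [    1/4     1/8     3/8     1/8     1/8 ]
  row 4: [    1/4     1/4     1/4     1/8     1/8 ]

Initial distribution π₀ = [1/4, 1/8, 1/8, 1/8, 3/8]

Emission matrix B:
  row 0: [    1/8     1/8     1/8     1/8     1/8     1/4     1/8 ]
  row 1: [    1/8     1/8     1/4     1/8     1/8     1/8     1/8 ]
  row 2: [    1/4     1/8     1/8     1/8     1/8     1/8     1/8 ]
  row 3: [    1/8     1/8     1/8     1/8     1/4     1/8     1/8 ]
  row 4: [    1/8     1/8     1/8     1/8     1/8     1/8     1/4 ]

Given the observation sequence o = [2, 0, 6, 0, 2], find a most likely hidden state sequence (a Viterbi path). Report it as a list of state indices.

t=0: δ = [3.125e-02, 3.125e-02, 1.562e-02, 1.562e-02, 4.688e-02]  (obs o_0=2)
t=1: δ = [1.465e-03, 1.465e-03, 2.930e-03, 7.324e-04, 1.465e-03]  ψ = [4, 0, 4, 4, 1]  (obs o_1=0)
t=2: δ = [4.578e-05, 1.373e-04, 4.578e-05, 4.578e-05, 1.831e-04]  ψ = [2, 2, 0, 2, 2]  (obs o_2=6)
t=3: δ = [5.722e-06, 5.722e-06, 1.144e-05, 2.861e-06, 6.437e-06]  ψ = [4, 4, 4, 4, 1]  (obs o_3=0)
t=4: δ = [2.012e-07, 1.073e-06, 2.012e-07, 1.788e-07, 3.576e-07]  ψ = [4, 2, 4, 2, 2]  (obs o_4=2)
backtrack: best end state = 1; path = [4, 2, 4, 2, 1]

path = [4, 2, 4, 2, 1]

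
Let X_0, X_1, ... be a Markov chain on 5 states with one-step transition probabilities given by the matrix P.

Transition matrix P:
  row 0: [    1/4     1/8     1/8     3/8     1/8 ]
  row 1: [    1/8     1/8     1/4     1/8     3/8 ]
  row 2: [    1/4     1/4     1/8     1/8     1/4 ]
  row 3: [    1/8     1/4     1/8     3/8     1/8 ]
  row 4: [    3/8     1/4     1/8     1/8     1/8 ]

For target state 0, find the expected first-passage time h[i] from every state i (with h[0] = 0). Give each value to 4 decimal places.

First-step conditioning: h[0] = 0; for i ≠ 0, h[i] = 1 + Σ_k P[i][k]·h[k].
  h[1] = 1 + 1/8·h[1] + 1/4·h[2] + 1/8·h[3] + 3/8·h[4]
  h[2] = 1 + 1/4·h[1] + 1/8·h[2] + 1/8·h[3] + 1/4·h[4]
  h[3] = 1 + 1/4·h[1] + 1/8·h[2] + 3/8·h[3] + 1/8·h[4]
  h[4] = 1 + 1/4·h[1] + 1/8·h[2] + 1/8·h[3] + 1/8·h[4]
Solving the 4×4 linear system over states ≠ 0 gives exactly h = [0, 712/149, 648/149, 768/149, 576/149] (h[0] = 0 is the target).

h = [0.0000, 4.7785, 4.3490, 5.1544, 3.8658]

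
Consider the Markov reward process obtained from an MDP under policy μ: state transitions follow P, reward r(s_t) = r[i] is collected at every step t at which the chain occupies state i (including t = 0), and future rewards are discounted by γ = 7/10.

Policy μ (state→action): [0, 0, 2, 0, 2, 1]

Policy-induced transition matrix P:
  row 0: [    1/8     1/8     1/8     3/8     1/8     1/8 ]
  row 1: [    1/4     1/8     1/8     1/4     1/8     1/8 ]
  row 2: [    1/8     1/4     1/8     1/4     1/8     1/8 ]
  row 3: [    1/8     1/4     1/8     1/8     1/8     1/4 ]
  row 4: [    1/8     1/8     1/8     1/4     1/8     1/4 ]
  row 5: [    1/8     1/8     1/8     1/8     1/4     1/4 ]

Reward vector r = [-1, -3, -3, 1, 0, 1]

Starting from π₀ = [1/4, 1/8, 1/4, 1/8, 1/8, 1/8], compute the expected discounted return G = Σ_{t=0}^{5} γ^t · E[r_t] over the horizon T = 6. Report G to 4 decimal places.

t=0: π = [0.2500, 0.1250, 0.2500, 0.1250, 0.1250, 0.1250], E[r] = -1.1250, γ^t·E[r] = -1.125000, running G = -1.125000
t=1: π = [0.1406, 0.1719, 0.1250, 0.2500, 0.1406, 0.1719], E[r] = -0.6094, γ^t·E[r] = -0.426563, running G = -1.551563
t=2: π = [0.1465, 0.1719, 0.1250, 0.2148, 0.1465, 0.1953], E[r] = -0.6270, γ^t·E[r] = -0.307207, running G = -1.858770
t=3: π = [0.1465, 0.1675, 0.1250, 0.2170, 0.1494, 0.1946], E[r] = -0.6123, γ^t·E[r] = -0.210021, running G = -2.068790
t=4: π = [0.1459, 0.1678, 0.1250, 0.2169, 0.1493, 0.1951], E[r] = -0.6122, γ^t·E[r] = -0.146992, running G = -2.215782
t=5: π = [0.1460, 0.1677, 0.1250, 0.2167, 0.1494, 0.1952], E[r] = -0.6123, γ^t·E[r] = -0.102902, running G = -2.318685

G = -2.3187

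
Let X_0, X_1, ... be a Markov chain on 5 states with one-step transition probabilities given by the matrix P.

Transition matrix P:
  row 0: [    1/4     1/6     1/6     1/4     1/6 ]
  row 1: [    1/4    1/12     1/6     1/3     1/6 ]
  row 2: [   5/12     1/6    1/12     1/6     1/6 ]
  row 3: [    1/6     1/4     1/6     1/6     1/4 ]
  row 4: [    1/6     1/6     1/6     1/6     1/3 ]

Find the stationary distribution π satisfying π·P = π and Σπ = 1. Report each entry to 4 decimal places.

π = [0.2393, 0.1704, 0.1538, 0.2150, 0.2215]

Balance equations π_j = Σ_i π_i·P[i][j]:
  π_0 = 1/4·π_0 + 1/4·π_1 + 5/12·π_2 + 1/6·π_3 + 1/6·π_4
  π_1 = 1/6·π_0 + 1/12·π_1 + 1/6·π_2 + 1/4·π_3 + 1/6·π_4
  π_2 = 1/6·π_0 + 1/6·π_1 + 1/12·π_2 + 1/6·π_3 + 1/6·π_4
  π_3 = 1/4·π_0 + 1/3·π_1 + 1/6·π_2 + 1/6·π_3 + 1/6·π_4
  normalize: π_0 + π_1 + π_2 + π_3 + π_4 = 1
Solving the linear system gives exactly π = [5266/22009, 3750/22009, 2/13, 364/1693, 375/1693].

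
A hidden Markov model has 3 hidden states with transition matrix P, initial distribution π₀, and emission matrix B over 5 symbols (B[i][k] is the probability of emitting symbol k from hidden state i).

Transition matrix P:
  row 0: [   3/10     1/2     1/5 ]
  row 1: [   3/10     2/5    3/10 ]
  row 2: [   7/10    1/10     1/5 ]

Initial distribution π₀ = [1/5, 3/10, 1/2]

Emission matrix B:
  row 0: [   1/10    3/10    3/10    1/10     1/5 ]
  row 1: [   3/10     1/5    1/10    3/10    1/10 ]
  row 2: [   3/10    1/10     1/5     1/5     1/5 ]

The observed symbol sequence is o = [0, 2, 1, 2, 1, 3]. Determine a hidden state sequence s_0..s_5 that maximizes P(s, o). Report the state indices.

path = [2, 0, 1, 2, 0, 1]

t=0: δ = [2.000e-02, 9.000e-02, 1.500e-01]  (obs o_0=0)
t=1: δ = [3.150e-02, 3.600e-03, 6.000e-03]  ψ = [2, 1, 2]  (obs o_1=2)
t=2: δ = [2.835e-03, 3.150e-03, 6.300e-04]  ψ = [0, 0, 0]  (obs o_2=1)
t=3: δ = [2.835e-04, 1.418e-04, 1.890e-04]  ψ = [1, 0, 1]  (obs o_3=2)
t=4: δ = [3.969e-05, 2.835e-05, 5.670e-06]  ψ = [2, 0, 0]  (obs o_4=1)
t=5: δ = [1.191e-06, 5.953e-06, 1.701e-06]  ψ = [0, 0, 1]  (obs o_5=3)
backtrack: best end state = 1; path = [2, 0, 1, 2, 0, 1]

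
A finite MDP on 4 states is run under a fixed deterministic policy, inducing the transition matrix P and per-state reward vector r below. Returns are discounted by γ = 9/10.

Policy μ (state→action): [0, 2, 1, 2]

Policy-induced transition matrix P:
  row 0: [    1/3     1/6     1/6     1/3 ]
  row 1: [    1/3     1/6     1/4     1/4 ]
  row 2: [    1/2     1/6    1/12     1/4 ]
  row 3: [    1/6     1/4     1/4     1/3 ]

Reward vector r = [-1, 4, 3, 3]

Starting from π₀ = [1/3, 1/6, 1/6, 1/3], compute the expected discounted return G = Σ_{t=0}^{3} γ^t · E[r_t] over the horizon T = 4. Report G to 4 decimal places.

G = 6.5816

t=0: π = [0.3333, 0.1667, 0.1667, 0.3333], E[r] = 1.8333, γ^t·E[r] = 1.833333, running G = 1.833333
t=1: π = [0.3056, 0.1944, 0.1944, 0.3056], E[r] = 1.9722, γ^t·E[r] = 1.775000, running G = 3.608333
t=2: π = [0.3148, 0.1921, 0.1921, 0.3009], E[r] = 1.9329, γ^t·E[r] = 1.565625, running G = 5.173958
t=3: π = [0.3152, 0.1917, 0.1917, 0.3013], E[r] = 1.9309, γ^t·E[r] = 1.407656, running G = 6.581615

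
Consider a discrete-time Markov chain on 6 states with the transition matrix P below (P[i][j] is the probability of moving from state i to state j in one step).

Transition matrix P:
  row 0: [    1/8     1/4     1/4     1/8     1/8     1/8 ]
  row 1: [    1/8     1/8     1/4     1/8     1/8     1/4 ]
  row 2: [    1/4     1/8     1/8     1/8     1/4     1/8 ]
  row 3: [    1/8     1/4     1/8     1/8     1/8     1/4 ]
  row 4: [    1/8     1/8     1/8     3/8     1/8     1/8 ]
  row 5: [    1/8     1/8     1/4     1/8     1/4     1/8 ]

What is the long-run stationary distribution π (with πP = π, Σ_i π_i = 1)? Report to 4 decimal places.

Balance equations π_j = Σ_i π_i·P[i][j]:
  π_0 = 1/8·π_0 + 1/8·π_1 + 1/4·π_2 + 1/8·π_3 + 1/8·π_4 + 1/8·π_5
  π_1 = 1/4·π_0 + 1/8·π_1 + 1/8·π_2 + 1/4·π_3 + 1/8·π_4 + 1/8·π_5
  π_2 = 1/4·π_0 + 1/4·π_1 + 1/8·π_2 + 1/8·π_3 + 1/8·π_4 + 1/4·π_5
  π_3 = 1/8·π_0 + 1/8·π_1 + 1/8·π_2 + 1/8·π_3 + 3/8·π_4 + 1/8·π_5
  π_4 = 1/8·π_0 + 1/8·π_1 + 1/4·π_2 + 1/8·π_3 + 1/8·π_4 + 1/4·π_5
  normalize: π_0 + π_1 + π_2 + π_3 + π_4 + π_5 = 1
Solving the linear system gives exactly π = [2107/14226, 2339/14226, 1315/7113, 793/4742, 801/4742, 1184/7113].

π = [0.1481, 0.1644, 0.1849, 0.1672, 0.1689, 0.1665]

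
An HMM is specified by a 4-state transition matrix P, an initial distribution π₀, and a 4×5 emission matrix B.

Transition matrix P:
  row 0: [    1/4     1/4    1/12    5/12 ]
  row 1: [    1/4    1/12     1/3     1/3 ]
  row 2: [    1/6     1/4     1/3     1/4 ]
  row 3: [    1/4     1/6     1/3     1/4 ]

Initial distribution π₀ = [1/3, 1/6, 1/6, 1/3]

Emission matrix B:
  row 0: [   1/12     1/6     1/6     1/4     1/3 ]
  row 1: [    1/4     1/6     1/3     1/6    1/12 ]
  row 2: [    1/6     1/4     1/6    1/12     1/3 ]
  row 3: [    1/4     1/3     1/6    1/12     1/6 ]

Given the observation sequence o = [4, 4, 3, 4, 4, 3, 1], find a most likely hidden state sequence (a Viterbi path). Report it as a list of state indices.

path = [0, 0, 0, 0, 0, 0, 3]

t=0: δ = [1.111e-01, 1.389e-02, 5.556e-02, 5.556e-02]  (obs o_0=4)
t=1: δ = [9.259e-03, 2.315e-03, 6.173e-03, 7.716e-03]  ψ = [0, 0, 2, 0]  (obs o_1=4)
t=2: δ = [5.787e-04, 3.858e-04, 2.143e-04, 3.215e-04]  ψ = [0, 0, 3, 0]  (obs o_2=3)
t=3: δ = [4.823e-05, 1.206e-05, 4.287e-05, 4.019e-05]  ψ = [0, 0, 1, 0]  (obs o_3=4)
t=4: δ = [4.019e-06, 1.005e-06, 4.763e-06, 3.349e-06]  ψ = [0, 0, 2, 0]  (obs o_4=4)
t=5: δ = [2.512e-07, 1.985e-07, 1.323e-07, 1.395e-07]  ψ = [0, 2, 2, 0]  (obs o_5=3)
t=6: δ = [1.047e-08, 1.047e-08, 1.654e-08, 3.489e-08]  ψ = [0, 0, 1, 0]  (obs o_6=1)
backtrack: best end state = 3; path = [0, 0, 0, 0, 0, 0, 3]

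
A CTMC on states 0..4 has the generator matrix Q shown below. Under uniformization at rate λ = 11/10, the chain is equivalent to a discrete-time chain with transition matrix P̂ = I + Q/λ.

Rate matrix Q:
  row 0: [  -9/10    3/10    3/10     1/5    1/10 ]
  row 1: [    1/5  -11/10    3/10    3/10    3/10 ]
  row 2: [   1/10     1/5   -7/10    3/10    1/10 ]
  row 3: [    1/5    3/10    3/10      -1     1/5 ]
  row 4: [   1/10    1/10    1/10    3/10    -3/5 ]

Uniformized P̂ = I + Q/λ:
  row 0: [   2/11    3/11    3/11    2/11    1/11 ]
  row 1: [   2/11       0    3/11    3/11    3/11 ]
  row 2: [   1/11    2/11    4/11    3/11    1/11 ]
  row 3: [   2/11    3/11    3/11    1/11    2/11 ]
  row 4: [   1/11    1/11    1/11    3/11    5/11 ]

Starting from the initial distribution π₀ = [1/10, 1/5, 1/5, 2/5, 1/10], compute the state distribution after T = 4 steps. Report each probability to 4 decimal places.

π = [0.1385, 0.1643, 0.2564, 0.2202, 0.2205]

t=0: π = [0.1000, 0.2000, 0.2000, 0.4000, 0.1000]
t=1: π = [0.1545, 0.1818, 0.2727, 0.1909, 0.2000]
t=2: π = [0.1388, 0.1620, 0.2612, 0.2240, 0.2140]
t=3: π = [0.1386, 0.1659, 0.2576, 0.2194, 0.2186]
t=4: π = [0.1385, 0.1643, 0.2564, 0.2202, 0.2205]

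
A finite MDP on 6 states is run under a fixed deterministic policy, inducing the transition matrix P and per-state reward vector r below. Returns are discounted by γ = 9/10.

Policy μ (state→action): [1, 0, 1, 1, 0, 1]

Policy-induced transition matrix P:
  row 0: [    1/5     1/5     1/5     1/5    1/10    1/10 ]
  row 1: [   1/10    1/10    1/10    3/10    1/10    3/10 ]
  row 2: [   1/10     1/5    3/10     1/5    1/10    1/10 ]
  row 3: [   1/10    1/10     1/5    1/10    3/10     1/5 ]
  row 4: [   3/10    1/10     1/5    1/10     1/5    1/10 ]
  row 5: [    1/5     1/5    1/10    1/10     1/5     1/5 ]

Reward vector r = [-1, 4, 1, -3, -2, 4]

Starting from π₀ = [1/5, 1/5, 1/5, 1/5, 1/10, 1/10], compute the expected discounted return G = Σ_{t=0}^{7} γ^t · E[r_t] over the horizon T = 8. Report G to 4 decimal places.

G = 2.5315

t=0: π = [0.2000, 0.2000, 0.2000, 0.2000, 0.1000, 0.1000], E[r] = 0.4000, γ^t·E[r] = 0.400000, running G = 0.400000
t=1: π = [0.1500, 0.1500, 0.1900, 0.1800, 0.1600, 0.1700], E[r] = 0.4600, γ^t·E[r] = 0.414000, running G = 0.814000
t=2: π = [0.1640, 0.1510, 0.1870, 0.1640, 0.1690, 0.1650], E[r] = 0.4570, γ^t·E[r] = 0.370170, running G = 1.184170
t=3: π = [0.1667, 0.1516, 0.1871, 0.1653, 0.1662, 0.1631], E[r] = 0.4509, γ^t·E[r] = 0.328706, running G = 1.512876
t=4: π = [0.1662, 0.1517, 0.1872, 0.1657, 0.1660, 0.1632], E[r] = 0.4513, γ^t·E[r] = 0.296124, running G = 1.809000
t=5: π = [0.1661, 0.1517, 0.1872, 0.1657, 0.1661, 0.1632], E[r] = 0.4515, γ^t·E[r] = 0.266597, running G = 2.075598
t=6: π = [0.1661, 0.1517, 0.1872, 0.1657, 0.1661, 0.1632], E[r] = 0.4515, γ^t·E[r] = 0.239936, running G = 2.315533
t=7: π = [0.1661, 0.1517, 0.1872, 0.1657, 0.1661, 0.1632], E[r] = 0.4515, γ^t·E[r] = 0.215940, running G = 2.531473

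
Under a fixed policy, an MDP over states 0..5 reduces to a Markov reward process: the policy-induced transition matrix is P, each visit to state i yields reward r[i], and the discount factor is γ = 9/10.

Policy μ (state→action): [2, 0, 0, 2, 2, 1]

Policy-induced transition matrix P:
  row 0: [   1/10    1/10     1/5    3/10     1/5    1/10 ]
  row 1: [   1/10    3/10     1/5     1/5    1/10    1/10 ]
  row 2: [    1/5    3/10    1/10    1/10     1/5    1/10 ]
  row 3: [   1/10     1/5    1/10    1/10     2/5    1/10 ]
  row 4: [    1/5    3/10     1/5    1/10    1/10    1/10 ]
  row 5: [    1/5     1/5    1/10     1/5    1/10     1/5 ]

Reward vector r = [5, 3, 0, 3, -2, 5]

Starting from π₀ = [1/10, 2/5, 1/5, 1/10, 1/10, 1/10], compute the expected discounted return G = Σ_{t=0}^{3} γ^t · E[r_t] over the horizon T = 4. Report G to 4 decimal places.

G = 7.5906

t=0: π = [0.1000, 0.4000, 0.2000, 0.1000, 0.1000, 0.1000], E[r] = 2.3000, γ^t·E[r] = 2.300000, running G = 2.300000
t=1: π = [0.1400, 0.2600, 0.1600, 0.1700, 0.1600, 0.1100], E[r] = 2.2200, γ^t·E[r] = 1.998000, running G = 4.298000
t=2: π = [0.1430, 0.2440, 0.1560, 0.1650, 0.1810, 0.1110], E[r] = 2.1350, γ^t·E[r] = 1.729350, running G = 6.027350
t=3: π = [0.1448, 0.2438, 0.1568, 0.1641, 0.1794, 0.1111], E[r] = 2.1444, γ^t·E[r] = 1.563268, running G = 7.590618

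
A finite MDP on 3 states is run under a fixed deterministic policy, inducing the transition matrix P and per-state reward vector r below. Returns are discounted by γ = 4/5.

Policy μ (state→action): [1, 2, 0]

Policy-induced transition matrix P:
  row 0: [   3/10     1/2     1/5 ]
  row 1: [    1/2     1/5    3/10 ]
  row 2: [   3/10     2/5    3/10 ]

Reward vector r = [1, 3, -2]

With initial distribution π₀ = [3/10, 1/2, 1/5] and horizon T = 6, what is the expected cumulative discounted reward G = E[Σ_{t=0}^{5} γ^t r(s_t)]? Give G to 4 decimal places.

G = 3.8716

t=0: π = [0.3000, 0.5000, 0.2000], E[r] = 1.4000, γ^t·E[r] = 1.400000, running G = 1.400000
t=1: π = [0.4000, 0.3300, 0.2700], E[r] = 0.8500, γ^t·E[r] = 0.680000, running G = 2.080000
t=2: π = [0.3660, 0.3740, 0.2600], E[r] = 0.9680, γ^t·E[r] = 0.619520, running G = 2.699520
t=3: π = [0.3748, 0.3618, 0.2634], E[r] = 0.9334, γ^t·E[r] = 0.477901, running G = 3.177421
t=4: π = [0.3724, 0.3651, 0.2625], E[r] = 0.9427, γ^t·E[r] = 0.386122, running G = 3.563543
t=5: π = [0.3730, 0.3642, 0.2628], E[r] = 0.9401, γ^t·E[r] = 0.308062, running G = 3.871605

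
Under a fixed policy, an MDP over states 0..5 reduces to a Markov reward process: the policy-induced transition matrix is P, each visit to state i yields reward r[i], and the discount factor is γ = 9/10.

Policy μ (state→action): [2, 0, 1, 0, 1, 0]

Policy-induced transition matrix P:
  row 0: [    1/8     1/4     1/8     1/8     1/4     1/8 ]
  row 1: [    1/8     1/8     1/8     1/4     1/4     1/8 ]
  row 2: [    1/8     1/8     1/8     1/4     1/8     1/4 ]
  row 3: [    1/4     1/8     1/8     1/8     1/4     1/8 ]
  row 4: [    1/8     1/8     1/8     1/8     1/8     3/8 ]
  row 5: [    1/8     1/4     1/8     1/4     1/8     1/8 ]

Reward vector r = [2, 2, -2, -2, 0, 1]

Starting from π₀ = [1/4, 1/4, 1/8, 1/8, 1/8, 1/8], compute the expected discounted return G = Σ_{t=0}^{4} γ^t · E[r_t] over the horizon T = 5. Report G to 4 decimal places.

G = 1.2152

t=0: π = [0.2500, 0.2500, 0.1250, 0.1250, 0.1250, 0.1250], E[r] = 0.6250, γ^t·E[r] = 0.625000, running G = 0.625000
t=1: π = [0.1406, 0.1719, 0.1250, 0.1875, 0.2031, 0.1719], E[r] = 0.1719, γ^t·E[r] = 0.154688, running G = 0.779688
t=2: π = [0.1484, 0.1641, 0.1250, 0.1836, 0.1875, 0.1914], E[r] = 0.1992, γ^t·E[r] = 0.161367, running G = 0.941055
t=3: π = [0.1479, 0.1675, 0.1250, 0.1851, 0.1870, 0.1875], E[r] = 0.1982, γ^t·E[r] = 0.144519, running G = 1.085573
t=4: π = [0.1481, 0.1669, 0.1250, 0.1850, 0.1876, 0.1874], E[r] = 0.1975, γ^t·E[r] = 0.129586, running G = 1.215159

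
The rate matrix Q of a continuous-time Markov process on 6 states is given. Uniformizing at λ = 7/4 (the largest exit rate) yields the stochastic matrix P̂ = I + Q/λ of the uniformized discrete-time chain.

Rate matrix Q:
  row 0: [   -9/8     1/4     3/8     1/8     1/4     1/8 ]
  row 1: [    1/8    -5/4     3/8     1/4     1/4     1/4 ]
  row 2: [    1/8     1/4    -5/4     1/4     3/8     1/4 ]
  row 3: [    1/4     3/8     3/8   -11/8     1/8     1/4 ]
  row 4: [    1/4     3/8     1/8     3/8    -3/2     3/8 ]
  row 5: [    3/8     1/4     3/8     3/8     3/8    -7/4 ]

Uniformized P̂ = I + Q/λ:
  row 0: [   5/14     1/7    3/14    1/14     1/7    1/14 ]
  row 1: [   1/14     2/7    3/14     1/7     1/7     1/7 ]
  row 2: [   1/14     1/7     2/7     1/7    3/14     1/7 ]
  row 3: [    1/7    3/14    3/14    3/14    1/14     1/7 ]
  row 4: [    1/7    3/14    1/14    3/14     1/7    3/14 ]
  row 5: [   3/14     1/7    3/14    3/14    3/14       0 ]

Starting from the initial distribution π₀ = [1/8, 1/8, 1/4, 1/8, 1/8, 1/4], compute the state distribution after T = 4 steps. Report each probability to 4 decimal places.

π = [0.1569, 0.1932, 0.2069, 0.1633, 0.1548, 0.1249]

t=0: π = [0.1250, 0.1250, 0.2500, 0.1250, 0.1250, 0.2500]
t=1: π = [0.1607, 0.1786, 0.2143, 0.1696, 0.1696, 0.1071]
t=2: π = [0.1569, 0.1926, 0.2054, 0.1633, 0.1537, 0.1282]
t=3: π = [0.1572, 0.1930, 0.2070, 0.1634, 0.1550, 0.1243]
t=4: π = [0.1569, 0.1932, 0.2069, 0.1633, 0.1548, 0.1249]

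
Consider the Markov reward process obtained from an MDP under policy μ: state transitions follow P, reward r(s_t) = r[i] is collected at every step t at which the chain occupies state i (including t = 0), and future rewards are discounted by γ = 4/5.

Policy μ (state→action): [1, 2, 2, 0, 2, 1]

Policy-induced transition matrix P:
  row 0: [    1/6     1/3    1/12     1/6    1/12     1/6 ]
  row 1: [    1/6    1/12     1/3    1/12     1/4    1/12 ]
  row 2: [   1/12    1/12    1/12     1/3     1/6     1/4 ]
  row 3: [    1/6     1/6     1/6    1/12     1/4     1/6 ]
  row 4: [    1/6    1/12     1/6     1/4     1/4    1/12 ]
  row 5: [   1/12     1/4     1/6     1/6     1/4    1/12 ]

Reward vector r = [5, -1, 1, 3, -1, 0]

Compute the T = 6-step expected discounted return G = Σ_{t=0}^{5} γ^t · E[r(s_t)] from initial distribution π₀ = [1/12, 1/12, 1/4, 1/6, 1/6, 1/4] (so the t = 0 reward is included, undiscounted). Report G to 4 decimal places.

t=0: π = [0.0833, 0.0833, 0.2500, 0.1667, 0.1667, 0.2500], E[r] = 0.9167, γ^t·E[r] = 0.916667, running G = 0.916667
t=1: π = [0.1250, 0.1597, 0.1528, 0.2014, 0.2153, 0.1458], E[r] = 1.0069, γ^t·E[r] = 0.805556, running G = 1.722222
t=2: π = [0.1418, 0.1557, 0.1701, 0.1800, 0.2164, 0.1360], E[r] = 1.0469, γ^t·E[r] = 0.670000, running G = 2.392222
t=3: π = [0.1412, 0.1564, 0.1666, 0.1851, 0.2122, 0.1385], E[r] = 1.0590, γ^t·E[r] = 0.542222, running G = 2.934444
t=4: π = [0.1412, 0.1571, 0.1671, 0.1837, 0.2126, 0.1383], E[r] = 1.0545, γ^t·E[r] = 0.431942, running G = 3.366387
t=5: π = [0.1412, 0.1570, 0.1672, 0.1838, 0.2125, 0.1383], E[r] = 1.0552, γ^t·E[r] = 0.345773, running G = 3.712160

G = 3.7122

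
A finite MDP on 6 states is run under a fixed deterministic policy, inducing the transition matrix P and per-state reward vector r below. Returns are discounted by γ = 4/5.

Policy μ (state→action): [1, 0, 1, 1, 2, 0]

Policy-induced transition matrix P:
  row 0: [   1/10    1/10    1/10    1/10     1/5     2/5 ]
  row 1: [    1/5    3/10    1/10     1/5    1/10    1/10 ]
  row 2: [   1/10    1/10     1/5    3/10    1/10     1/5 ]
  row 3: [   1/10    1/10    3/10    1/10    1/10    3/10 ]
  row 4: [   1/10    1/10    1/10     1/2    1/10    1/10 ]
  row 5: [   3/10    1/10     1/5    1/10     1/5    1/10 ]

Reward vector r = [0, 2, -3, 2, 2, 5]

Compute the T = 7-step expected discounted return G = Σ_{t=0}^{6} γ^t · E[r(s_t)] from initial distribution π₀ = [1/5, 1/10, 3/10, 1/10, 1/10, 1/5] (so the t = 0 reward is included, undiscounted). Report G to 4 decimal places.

t=0: π = [0.2000, 0.1000, 0.3000, 0.1000, 0.1000, 0.2000], E[r] = 0.7000, γ^t·E[r] = 0.700000, running G = 0.700000
t=1: π = [0.1500, 0.1200, 0.1700, 0.2100, 0.1400, 0.2100], E[r] = 1.4800, γ^t·E[r] = 1.184000, running G = 1.884000
t=2: π = [0.1540, 0.1240, 0.1800, 0.2020, 0.1360, 0.2040], E[r] = 1.4040, γ^t·E[r] = 0.898560, running G = 2.782560
t=3: π = [0.1532, 0.1248, 0.1788, 0.2028, 0.1358, 0.2046], E[r] = 1.4134, γ^t·E[r] = 0.723661, running G = 3.506221
t=4: π = [0.1534, 0.1250, 0.1789, 0.2026, 0.1358, 0.2044], E[r] = 1.4119, γ^t·E[r] = 0.578314, running G = 4.084535
t=5: π = [0.1534, 0.1250, 0.1788, 0.2026, 0.1358, 0.2044], E[r] = 1.4123, γ^t·E[r] = 0.462784, running G = 4.547319
t=6: π = [0.1534, 0.1250, 0.1788, 0.2026, 0.1358, 0.2044], E[r] = 1.4123, γ^t·E[r] = 0.370215, running G = 4.917533

G = 4.9175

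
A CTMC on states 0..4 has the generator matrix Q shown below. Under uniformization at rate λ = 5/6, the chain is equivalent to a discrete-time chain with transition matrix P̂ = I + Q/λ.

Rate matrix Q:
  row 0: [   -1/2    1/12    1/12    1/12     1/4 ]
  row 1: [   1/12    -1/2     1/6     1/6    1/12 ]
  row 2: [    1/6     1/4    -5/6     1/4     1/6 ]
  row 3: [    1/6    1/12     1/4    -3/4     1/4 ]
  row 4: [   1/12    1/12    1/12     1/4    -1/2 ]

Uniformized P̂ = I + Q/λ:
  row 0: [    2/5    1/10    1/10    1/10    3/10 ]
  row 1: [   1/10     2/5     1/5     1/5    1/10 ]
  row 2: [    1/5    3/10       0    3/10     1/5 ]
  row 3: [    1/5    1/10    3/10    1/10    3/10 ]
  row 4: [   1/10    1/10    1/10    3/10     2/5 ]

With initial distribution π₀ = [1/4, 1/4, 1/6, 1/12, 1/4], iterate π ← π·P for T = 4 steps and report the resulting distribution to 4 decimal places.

t=0: π = [0.2500, 0.2500, 0.1667, 0.0833, 0.2500]
t=1: π = [0.2000, 0.2083, 0.1250, 0.2083, 0.2583]
t=2: π = [0.1933, 0.1875, 0.1500, 0.1975, 0.2717]
t=3: π = [0.1928, 0.1863, 0.1433, 0.2031, 0.2747]
t=4: π = [0.1925, 0.1845, 0.1449, 0.2022, 0.2759]

π = [0.1925, 0.1845, 0.1449, 0.2022, 0.2759]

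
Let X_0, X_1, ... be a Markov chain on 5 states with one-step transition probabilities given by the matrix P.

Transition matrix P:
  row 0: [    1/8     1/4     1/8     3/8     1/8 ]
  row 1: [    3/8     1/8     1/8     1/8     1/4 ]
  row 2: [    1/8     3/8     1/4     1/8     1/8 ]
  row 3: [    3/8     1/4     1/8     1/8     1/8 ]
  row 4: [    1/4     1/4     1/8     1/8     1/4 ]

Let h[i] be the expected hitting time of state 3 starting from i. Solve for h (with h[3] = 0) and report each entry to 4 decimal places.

First-step conditioning: h[3] = 0; for i ≠ 3, h[i] = 1 + Σ_k P[i][k]·h[k].
  h[0] = 1 + 1/8·h[0] + 1/4·h[1] + 1/8·h[2] + 1/8·h[4]
  h[1] = 1 + 3/8·h[0] + 1/8·h[1] + 1/8·h[2] + 1/4·h[4]
  h[2] = 1 + 1/8·h[0] + 3/8·h[1] + 1/4·h[2] + 1/8·h[4]
  h[4] = 1 + 1/4·h[0] + 1/4·h[1] + 1/8·h[2] + 1/4·h[4]
Solving the 4×4 linear system over states ≠ 3 gives exactly h = [1176/277, 4424/831, 4664/831, 0, 1512/277] (h[3] = 0 is the target).

h = [4.2455, 5.3237, 5.6125, 0.0000, 5.4585]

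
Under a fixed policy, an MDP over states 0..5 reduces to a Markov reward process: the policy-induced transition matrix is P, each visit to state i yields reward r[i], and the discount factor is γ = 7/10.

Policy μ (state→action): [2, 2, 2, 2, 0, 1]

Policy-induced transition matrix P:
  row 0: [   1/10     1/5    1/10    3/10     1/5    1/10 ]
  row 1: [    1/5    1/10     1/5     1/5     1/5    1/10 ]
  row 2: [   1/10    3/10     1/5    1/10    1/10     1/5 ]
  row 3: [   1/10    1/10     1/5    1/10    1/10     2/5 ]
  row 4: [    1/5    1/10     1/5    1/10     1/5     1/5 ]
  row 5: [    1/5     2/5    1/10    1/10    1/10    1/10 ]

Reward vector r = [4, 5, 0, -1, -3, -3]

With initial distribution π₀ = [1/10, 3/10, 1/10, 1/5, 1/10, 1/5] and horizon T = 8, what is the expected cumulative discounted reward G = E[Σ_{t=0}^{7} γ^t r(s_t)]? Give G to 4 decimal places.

t=0: π = [0.1000, 0.3000, 0.1000, 0.2000, 0.1000, 0.2000], E[r] = 0.8000, γ^t·E[r] = 0.800000, running G = 0.800000
t=1: π = [0.1600, 0.1900, 0.1700, 0.1500, 0.1500, 0.1800], E[r] = 0.4500, γ^t·E[r] = 0.315000, running G = 1.115000
t=2: π = [0.1520, 0.2040, 0.1660, 0.1510, 0.1500, 0.1770], E[r] = 0.4960, γ^t·E[r] = 0.243040, running G = 1.358040
t=3: π = [0.1531, 0.2015, 0.1671, 0.1508, 0.1506, 0.1769], E[r] = 0.4866, γ^t·E[r] = 0.166904, running G = 1.524944
t=4: π = [0.1529, 0.2018, 0.1670, 0.1508, 0.1505, 0.1770], E[r] = 0.4872, γ^t·E[r] = 0.116986, running G = 1.641930
t=5: π = [0.1529, 0.2018, 0.1670, 0.1508, 0.1505, 0.1770], E[r] = 0.4874, γ^t·E[r] = 0.081921, running G = 1.723851
t=6: π = [0.1529, 0.2018, 0.1670, 0.1508, 0.1505, 0.1770], E[r] = 0.4874, γ^t·E[r] = 0.057340, running G = 1.781192
t=7: π = [0.1529, 0.2018, 0.1670, 0.1508, 0.1505, 0.1770], E[r] = 0.4874, γ^t·E[r] = 0.040137, running G = 1.821329

G = 1.8213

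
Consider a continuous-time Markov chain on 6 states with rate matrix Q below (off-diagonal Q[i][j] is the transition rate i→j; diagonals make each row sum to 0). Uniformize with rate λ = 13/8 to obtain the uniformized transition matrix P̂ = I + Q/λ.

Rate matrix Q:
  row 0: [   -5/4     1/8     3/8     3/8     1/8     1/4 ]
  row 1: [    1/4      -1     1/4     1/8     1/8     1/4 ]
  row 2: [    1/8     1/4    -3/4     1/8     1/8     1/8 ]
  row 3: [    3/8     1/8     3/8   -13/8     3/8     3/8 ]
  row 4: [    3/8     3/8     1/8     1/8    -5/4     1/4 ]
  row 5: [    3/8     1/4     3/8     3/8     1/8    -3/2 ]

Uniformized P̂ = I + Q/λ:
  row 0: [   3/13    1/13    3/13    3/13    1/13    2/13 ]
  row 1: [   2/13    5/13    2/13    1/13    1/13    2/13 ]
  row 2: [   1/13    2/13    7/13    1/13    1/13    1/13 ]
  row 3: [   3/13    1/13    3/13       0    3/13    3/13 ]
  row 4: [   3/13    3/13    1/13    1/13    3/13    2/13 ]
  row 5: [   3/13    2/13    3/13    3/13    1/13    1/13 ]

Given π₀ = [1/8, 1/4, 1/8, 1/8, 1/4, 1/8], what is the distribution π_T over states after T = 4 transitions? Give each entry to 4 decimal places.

t=0: π = [0.1250, 0.2500, 0.1250, 0.1250, 0.2500, 0.1250]
t=1: π = [0.1923, 0.2115, 0.2115, 0.1058, 0.1346, 0.1442]
t=2: π = [0.1820, 0.1901, 0.2589, 0.1206, 0.1139, 0.1346]
t=3: π = [0.1763, 0.1832, 0.2783, 0.1164, 0.1130, 0.1329]
t=4: π = [0.1739, 0.1823, 0.2849, 0.1155, 0.1122, 0.1312]

π = [0.1739, 0.1823, 0.2849, 0.1155, 0.1122, 0.1312]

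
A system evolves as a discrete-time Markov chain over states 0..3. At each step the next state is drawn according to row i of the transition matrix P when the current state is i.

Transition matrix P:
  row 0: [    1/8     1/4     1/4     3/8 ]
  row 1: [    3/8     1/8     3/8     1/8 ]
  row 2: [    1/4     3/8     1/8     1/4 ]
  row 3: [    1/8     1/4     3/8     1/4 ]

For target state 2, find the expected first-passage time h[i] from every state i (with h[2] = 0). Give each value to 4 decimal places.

First-step conditioning: h[2] = 0; for i ≠ 2, h[i] = 1 + Σ_k P[i][k]·h[k].
  h[0] = 1 + 1/8·h[0] + 1/4·h[1] + 3/8·h[3]
  h[1] = 1 + 3/8·h[0] + 1/8·h[1] + 1/8·h[3]
  h[3] = 1 + 1/8·h[0] + 1/4·h[1] + 1/4·h[3]
Solving the 3×3 linear system over states ≠ 2 gives exactly h = [648/203, 592/203, 0, 576/203] (h[2] = 0 is the target).

h = [3.1921, 2.9163, 0.0000, 2.8374]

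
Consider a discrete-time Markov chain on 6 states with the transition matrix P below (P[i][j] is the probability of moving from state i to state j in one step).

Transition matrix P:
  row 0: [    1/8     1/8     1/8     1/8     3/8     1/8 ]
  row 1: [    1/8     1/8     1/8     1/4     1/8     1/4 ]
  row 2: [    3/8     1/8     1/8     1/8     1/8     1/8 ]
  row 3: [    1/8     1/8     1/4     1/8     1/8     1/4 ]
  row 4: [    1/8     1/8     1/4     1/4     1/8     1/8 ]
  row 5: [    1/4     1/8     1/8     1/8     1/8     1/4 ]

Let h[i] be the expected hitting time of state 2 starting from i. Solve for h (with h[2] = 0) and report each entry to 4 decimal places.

h = [5.8348, 5.9487, 0.0000, 5.2877, 5.1966, 6.0171]

First-step conditioning: h[2] = 0; for i ≠ 2, h[i] = 1 + Σ_k P[i][k]·h[k].
  h[0] = 1 + 1/8·h[0] + 1/8·h[1] + 1/8·h[3] + 3/8·h[4] + 1/8·h[5]
  h[1] = 1 + 1/8·h[0] + 1/8·h[1] + 1/4·h[3] + 1/8·h[4] + 1/4·h[5]
  h[3] = 1 + 1/8·h[0] + 1/8·h[1] + 1/8·h[3] + 1/8·h[4] + 1/4·h[5]
  h[4] = 1 + 1/8·h[0] + 1/8·h[1] + 1/4·h[3] + 1/8·h[4] + 1/8·h[5]
  h[5] = 1 + 1/4·h[0] + 1/8·h[1] + 1/8·h[3] + 1/8·h[4] + 1/4·h[5]
Solving the 5×5 linear system over states ≠ 2 gives exactly h = [2048/351, 232/39, 0, 1856/351, 608/117, 704/117] (h[2] = 0 is the target).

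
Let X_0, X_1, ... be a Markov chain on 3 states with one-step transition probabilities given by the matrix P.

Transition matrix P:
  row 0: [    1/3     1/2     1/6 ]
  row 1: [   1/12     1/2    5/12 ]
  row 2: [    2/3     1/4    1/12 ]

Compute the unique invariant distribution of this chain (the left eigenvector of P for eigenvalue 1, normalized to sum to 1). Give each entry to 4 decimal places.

π = [0.3091, 0.4364, 0.2545]

Balance equations π_j = Σ_i π_i·P[i][j]:
  π_0 = 1/3·π_0 + 1/12·π_1 + 2/3·π_2
  π_1 = 1/2·π_0 + 1/2·π_1 + 1/4·π_2
  normalize: π_0 + π_1 + π_2 = 1
Solving the linear system gives exactly π = [17/55, 24/55, 14/55].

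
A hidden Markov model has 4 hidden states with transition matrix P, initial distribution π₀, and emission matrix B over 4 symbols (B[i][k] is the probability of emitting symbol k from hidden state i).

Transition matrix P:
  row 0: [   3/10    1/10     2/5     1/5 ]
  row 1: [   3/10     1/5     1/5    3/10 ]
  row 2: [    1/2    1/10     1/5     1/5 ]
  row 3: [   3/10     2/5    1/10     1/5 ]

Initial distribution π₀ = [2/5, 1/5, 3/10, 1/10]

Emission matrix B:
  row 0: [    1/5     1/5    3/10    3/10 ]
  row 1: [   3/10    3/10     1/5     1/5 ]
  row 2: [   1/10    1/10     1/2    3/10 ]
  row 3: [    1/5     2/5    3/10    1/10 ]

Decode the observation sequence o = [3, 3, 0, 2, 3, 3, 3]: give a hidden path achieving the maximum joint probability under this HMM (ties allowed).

t=0: δ = [1.200e-01, 4.000e-02, 9.000e-02, 1.000e-02]  (obs o_0=3)
t=1: δ = [1.350e-02, 2.400e-03, 1.440e-02, 2.400e-03]  ψ = [2, 0, 0, 0]  (obs o_1=3)
t=2: δ = [1.440e-03, 4.320e-04, 5.400e-04, 5.760e-04]  ψ = [2, 2, 0, 2]  (obs o_2=0)
t=3: δ = [1.296e-04, 4.608e-05, 2.880e-04, 8.640e-05]  ψ = [0, 3, 0, 0]  (obs o_3=2)
t=4: δ = [4.320e-05, 6.912e-06, 1.728e-05, 5.760e-06]  ψ = [2, 3, 2, 2]  (obs o_4=3)
t=5: δ = [3.888e-06, 8.640e-07, 5.184e-06, 8.640e-07]  ψ = [0, 0, 0, 0]  (obs o_5=3)
t=6: δ = [7.776e-07, 1.037e-07, 4.666e-07, 1.037e-07]  ψ = [2, 2, 0, 2]  (obs o_6=3)
backtrack: best end state = 0; path = [0, 2, 0, 2, 0, 2, 0]

path = [0, 2, 0, 2, 0, 2, 0]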